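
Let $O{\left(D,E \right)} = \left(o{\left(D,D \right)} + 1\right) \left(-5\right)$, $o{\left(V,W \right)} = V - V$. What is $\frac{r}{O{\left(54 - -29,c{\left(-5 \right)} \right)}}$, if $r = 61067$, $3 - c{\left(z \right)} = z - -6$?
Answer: $- \frac{61067}{5} \approx -12213.0$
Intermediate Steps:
$o{\left(V,W \right)} = 0$
$c{\left(z \right)} = -3 - z$ ($c{\left(z \right)} = 3 - \left(z - -6\right) = 3 - \left(z + 6\right) = 3 - \left(6 + z\right) = -3 - z$)
$O{\left(D,E \right)} = -5$ ($O{\left(D,E \right)} = \left(0 + 1\right) \left(-5\right) = 1 \left(-5\right) = -5$)
$\frac{r}{O{\left(54 - -29,c{\left(-5 \right)} \right)}} = \frac{61067}{-5} = 61067 \left(- \frac{1}{5}\right) = - \frac{61067}{5}$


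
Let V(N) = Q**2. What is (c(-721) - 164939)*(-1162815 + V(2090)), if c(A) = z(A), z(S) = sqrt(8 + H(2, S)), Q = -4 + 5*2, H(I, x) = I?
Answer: 191787605481 - 1162779*sqrt(10) ≈ 1.9178e+11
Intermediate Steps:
Q = 6 (Q = -4 + 10 = 6)
V(N) = 36 (V(N) = 6**2 = 36)
z(S) = sqrt(10) (z(S) = sqrt(8 + 2) = sqrt(10))
c(A) = sqrt(10)
(c(-721) - 164939)*(-1162815 + V(2090)) = (sqrt(10) - 164939)*(-1162815 + 36) = (-164939 + sqrt(10))*(-1162779) = 191787605481 - 1162779*sqrt(10)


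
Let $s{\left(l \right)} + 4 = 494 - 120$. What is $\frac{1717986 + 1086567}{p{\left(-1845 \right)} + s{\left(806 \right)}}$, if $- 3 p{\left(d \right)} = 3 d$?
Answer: $\frac{2804553}{2215} \approx 1266.2$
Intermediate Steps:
$p{\left(d \right)} = - d$ ($p{\left(d \right)} = - \frac{3 d}{3} = - d$)
$s{\left(l \right)} = 370$ ($s{\left(l \right)} = -4 + \left(494 - 120\right) = -4 + 374 = 370$)
$\frac{1717986 + 1086567}{p{\left(-1845 \right)} + s{\left(806 \right)}} = \frac{1717986 + 1086567}{\left(-1\right) \left(-1845\right) + 370} = \frac{2804553}{1845 + 370} = \frac{2804553}{2215}$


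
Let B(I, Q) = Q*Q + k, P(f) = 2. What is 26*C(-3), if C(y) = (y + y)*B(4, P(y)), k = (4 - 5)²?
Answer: -780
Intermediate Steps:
k = 1 (k = (-1)² = 1)
B(I, Q) = 1 + Q² (B(I, Q) = Q*Q + 1 = Q² + 1 = 1 + Q²)
C(y) = 10*y (C(y) = (y + y)*(1 + 2²) = (2*y)*(1 + 4) = (2*y)*5 = 10*y)
26*C(-3) = 26*(10*(-3)) = 26*(-30) = -780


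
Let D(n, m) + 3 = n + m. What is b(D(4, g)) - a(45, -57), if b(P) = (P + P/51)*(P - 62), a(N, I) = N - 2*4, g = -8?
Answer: 7743/17 ≈ 455.47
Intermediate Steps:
D(n, m) = -3 + m + n (D(n, m) = -3 + (n + m) = -3 + (m + n) = -3 + m + n)
a(N, I) = -8 + N (a(N, I) = N - 8 = -8 + N)
b(P) = 52*P*(-62 + P)/51 (b(P) = (P + P*(1/51))*(-62 + P) = (P + P/51)*(-62 + P) = (52*P/51)*(-62 + P) = 52*P*(-62 + P)/51)
b(D(4, g)) - a(45, -57) = 52*(-3 - 8 + 4)*(-62 + (-3 - 8 + 4))/51 - (-8 + 45) = (52/51)*(-7)*(-62 - 7) - 1*37 = (52/51)*(-7)*(-69) - 37 = 8372/17 - 37 = 7743/17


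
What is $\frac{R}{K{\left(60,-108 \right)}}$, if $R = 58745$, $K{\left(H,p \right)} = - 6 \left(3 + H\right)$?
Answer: $- \frac{58745}{378} \approx -155.41$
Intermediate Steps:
$K{\left(H,p \right)} = -18 - 6 H$
$\frac{R}{K{\left(60,-108 \right)}} = \frac{58745}{-18 - 360} = \frac{58745}{-378} = 58745 \left(- \frac{1}{378}\right) = - \frac{58745}{378}$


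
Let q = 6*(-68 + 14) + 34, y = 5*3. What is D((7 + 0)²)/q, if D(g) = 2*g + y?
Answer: -113/290 ≈ -0.38966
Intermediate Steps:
y = 15
D(g) = 15 + 2*g (D(g) = 2*g + 15 = 15 + 2*g)
q = -290 (q = 6*(-54) + 34 = -324 + 34 = -290)
D((7 + 0)²)/q = (15 + 2*(7 + 0)²)/(-290) = (15 + 2*7²)*(-1/290) = (15 + 2*49)*(-1/290) = (15 + 98)*(-1/290) = 113*(-1/290) = -113/290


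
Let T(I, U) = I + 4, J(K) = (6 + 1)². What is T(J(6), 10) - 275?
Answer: -222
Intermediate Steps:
J(K) = 49 (J(K) = 7² = 49)
T(I, U) = 4 + I
T(J(6), 10) - 275 = (4 + 49) - 275 = 53 - 275 = -222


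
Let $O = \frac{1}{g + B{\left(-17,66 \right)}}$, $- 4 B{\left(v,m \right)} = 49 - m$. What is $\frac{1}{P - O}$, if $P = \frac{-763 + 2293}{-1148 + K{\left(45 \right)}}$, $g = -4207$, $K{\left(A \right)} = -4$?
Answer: $- \frac{1075904}{1428679} \approx -0.75308$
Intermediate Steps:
$B{\left(v,m \right)} = - \frac{49}{4} + \frac{m}{4}$ ($B{\left(v,m \right)} = - \frac{49 - m}{4} = - \frac{49}{4} + \frac{m}{4}$)
$O = - \frac{4}{16811}$ ($O = \frac{1}{-4207 + \left(- \frac{49}{4} + \frac{1}{4} \cdot 66\right)} = \frac{1}{-4207 + \left(- \frac{49}{4} + \frac{33}{2}\right)} = \frac{1}{-4207 + \frac{17}{4}} = \frac{1}{- \frac{16811}{4}} = - \frac{4}{16811} \approx -0.00023794$)
$P = - \frac{85}{64}$ ($P = \frac{-763 + 2293}{-1148 - 4} = \frac{1530}{-1152} = 1530 \left(- \frac{1}{1152}\right) = - \frac{85}{64} \approx -1.3281$)
$\frac{1}{P - O} = \frac{1}{- \frac{85}{64} - - \frac{4}{16811}} = \frac{1}{- \frac{85}{64} + \frac{4}{16811}} = \frac{1}{- \frac{1428679}{1075904}} = - \frac{1075904}{1428679}$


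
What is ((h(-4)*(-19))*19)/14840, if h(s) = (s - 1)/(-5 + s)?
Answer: -361/26712 ≈ -0.013515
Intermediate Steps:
h(s) = (-1 + s)/(-5 + s)
((h(-4)*(-19))*19)/14840 = ((((-1 - 4)/(-5 - 4))*(-19))*19)/14840 = (((-5/(-9))*(-19))*19)*(1/14840) = ((-1/9*(-5)*(-19))*19)*(1/14840) = (((5/9)*(-19))*19)*(1/14840) = -95/9*19*(1/14840) = -1805/9*1/14840 = -361/26712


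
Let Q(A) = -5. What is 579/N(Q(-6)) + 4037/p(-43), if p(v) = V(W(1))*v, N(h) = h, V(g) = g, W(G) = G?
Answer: -45082/215 ≈ -209.68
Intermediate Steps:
p(v) = v (p(v) = 1*v = v)
579/N(Q(-6)) + 4037/p(-43) = 579/(-5) + 4037/(-43) = 579*(-⅕) + 4037*(-1/43) = -579/5 - 4037/43 = -45082/215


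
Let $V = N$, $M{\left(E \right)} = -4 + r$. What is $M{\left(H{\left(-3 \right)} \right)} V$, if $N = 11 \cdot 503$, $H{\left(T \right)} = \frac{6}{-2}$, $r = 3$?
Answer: $-5533$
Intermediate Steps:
$H{\left(T \right)} = -3$ ($H{\left(T \right)} = 6 \left(- \frac{1}{2}\right) = -3$)
$M{\left(E \right)} = -1$ ($M{\left(E \right)} = -4 + 3 = -1$)
$N = 5533$
$V = 5533$
$M{\left(H{\left(-3 \right)} \right)} V = \left(-1\right) 5533 = -5533$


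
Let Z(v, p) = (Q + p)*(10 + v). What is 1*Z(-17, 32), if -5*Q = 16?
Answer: -1008/5 ≈ -201.60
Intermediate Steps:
Q = -16/5 (Q = -1/5*16 = -16/5 ≈ -3.2000)
Z(v, p) = (10 + v)*(-16/5 + p) (Z(v, p) = (-16/5 + p)*(10 + v) = (10 + v)*(-16/5 + p))
1*Z(-17, 32) = 1*(-32 + 10*32 - 16/5*(-17) + 32*(-17)) = 1*(-32 + 320 + 272/5 - 544) = 1*(-1008/5) = -1008/5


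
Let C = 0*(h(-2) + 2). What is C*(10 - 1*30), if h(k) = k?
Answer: 0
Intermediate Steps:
C = 0 (C = 0*(-2 + 2) = 0*0 = 0)
C*(10 - 1*30) = 0*(10 - 1*30) = 0*(10 - 30) = 0*(-20) = 0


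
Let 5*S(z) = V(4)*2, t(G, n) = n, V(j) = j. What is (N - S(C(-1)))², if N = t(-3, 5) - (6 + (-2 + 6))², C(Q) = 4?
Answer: 233289/25 ≈ 9331.6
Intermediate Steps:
S(z) = 8/5 (S(z) = (4*2)/5 = (⅕)*8 = 8/5)
N = -95 (N = 5 - (6 + (-2 + 6))² = 5 - (6 + 4)² = 5 - 1*10² = 5 - 1*100 = 5 - 100 = -95)
(N - S(C(-1)))² = (-95 - 1*8/5)² = (-95 - 8/5)² = (-483/5)² = 233289/25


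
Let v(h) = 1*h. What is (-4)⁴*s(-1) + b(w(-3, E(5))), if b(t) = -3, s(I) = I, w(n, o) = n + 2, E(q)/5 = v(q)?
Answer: -259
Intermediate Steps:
v(h) = h
E(q) = 5*q
w(n, o) = 2 + n
(-4)⁴*s(-1) + b(w(-3, E(5))) = (-4)⁴*(-1) - 3 = 256*(-1) - 3 = -256 - 3 = -259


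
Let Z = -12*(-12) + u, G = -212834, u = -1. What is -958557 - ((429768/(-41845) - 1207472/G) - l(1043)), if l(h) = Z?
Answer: -4267815630398774/4453019365 ≈ -9.5841e+5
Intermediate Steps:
Z = 143 (Z = -12*(-12) - 1 = 144 - 1 = 143)
l(h) = 143
-958557 - ((429768/(-41845) - 1207472/G) - l(1043)) = -958557 - ((429768/(-41845) - 1207472/(-212834)) - 1*143) = -958557 - ((429768*(-1/41845) - 1207472*(-1/212834)) - 143) = -958557 - ((-429768/41845 + 603736/106417) - 143) = -958557 - (-20471288336/4453019365 - 143) = -958557 - 1*(-657253057531/4453019365) = -958557 + 657253057531/4453019365 = -4267815630398774/4453019365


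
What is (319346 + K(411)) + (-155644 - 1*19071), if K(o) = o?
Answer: 145042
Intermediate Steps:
(319346 + K(411)) + (-155644 - 1*19071) = (319346 + 411) + (-155644 - 1*19071) = 319757 + (-155644 - 19071) = 319757 - 174715 = 145042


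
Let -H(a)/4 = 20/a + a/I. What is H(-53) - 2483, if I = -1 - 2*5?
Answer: -1457945/583 ≈ -2500.8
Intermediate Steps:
I = -11 (I = -1 - 10 = -11)
H(a) = -80/a + 4*a/11 (H(a) = -4*(20/a + a/(-11)) = -4*(20/a + a*(-1/11)) = -4*(20/a - a/11) = -80/a + 4*a/11)
H(-53) - 2483 = (-80/(-53) + (4/11)*(-53)) - 2483 = (-80*(-1/53) - 212/11) - 2483 = (80/53 - 212/11) - 2483 = -10356/583 - 2483 = -1457945/583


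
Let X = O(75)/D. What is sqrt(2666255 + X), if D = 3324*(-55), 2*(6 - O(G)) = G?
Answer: sqrt(9901627467557870)/60940 ≈ 1632.9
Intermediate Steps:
O(G) = 6 - G/2
D = -182820
X = 21/121880 (X = (6 - 1/2*75)/(-182820) = (6 - 75/2)*(-1/182820) = -63/2*(-1/182820) = 21/121880 ≈ 0.00017230)
sqrt(2666255 + X) = sqrt(2666255 + 21/121880) = sqrt(324963159421/121880) = sqrt(9901627467557870)/60940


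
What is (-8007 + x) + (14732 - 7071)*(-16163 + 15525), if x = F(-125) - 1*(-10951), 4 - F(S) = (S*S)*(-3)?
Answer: -4837895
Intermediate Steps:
F(S) = 4 + 3*S**2 (F(S) = 4 - S*S*(-3) = 4 - S**2*(-3) = 4 - (-3)*S**2 = 4 + 3*S**2)
x = 57830 (x = (4 + 3*(-125)**2) - 1*(-10951) = (4 + 3*15625) + 10951 = (4 + 46875) + 10951 = 46879 + 10951 = 57830)
(-8007 + x) + (14732 - 7071)*(-16163 + 15525) = (-8007 + 57830) + (14732 - 7071)*(-16163 + 15525) = 49823 + 7661*(-638) = 49823 - 4887718 = -4837895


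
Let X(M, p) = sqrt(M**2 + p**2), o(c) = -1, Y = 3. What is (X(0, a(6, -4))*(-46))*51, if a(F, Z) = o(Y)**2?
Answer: -2346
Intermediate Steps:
a(F, Z) = 1 (a(F, Z) = (-1)**2 = 1)
(X(0, a(6, -4))*(-46))*51 = (sqrt(0**2 + 1**2)*(-46))*51 = (sqrt(0 + 1)*(-46))*51 = (sqrt(1)*(-46))*51 = (1*(-46))*51 = -46*51 = -2346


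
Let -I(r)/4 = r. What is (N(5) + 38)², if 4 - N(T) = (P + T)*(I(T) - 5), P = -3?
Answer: 8464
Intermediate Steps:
I(r) = -4*r
N(T) = 4 - (-5 - 4*T)*(-3 + T) (N(T) = 4 - (-3 + T)*(-4*T - 5) = 4 - (-3 + T)*(-5 - 4*T) = 4 - (-5 - 4*T)*(-3 + T))
(N(5) + 38)² = ((-11 - 7*5 + 4*5²) + 38)² = ((-11 - 35 + 4*25) + 38)² = ((-11 - 35 + 100) + 38)² = (54 + 38)² = 92² = 8464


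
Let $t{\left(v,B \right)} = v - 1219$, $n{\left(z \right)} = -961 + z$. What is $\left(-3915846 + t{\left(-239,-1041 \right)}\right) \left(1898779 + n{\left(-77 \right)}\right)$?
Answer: $-7434028410264$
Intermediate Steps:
$t{\left(v,B \right)} = -1219 + v$
$\left(-3915846 + t{\left(-239,-1041 \right)}\right) \left(1898779 + n{\left(-77 \right)}\right) = \left(-3915846 - 1458\right) \left(1898779 - 1038\right) = \left(-3917304\right) 1897741 = -7434028410264$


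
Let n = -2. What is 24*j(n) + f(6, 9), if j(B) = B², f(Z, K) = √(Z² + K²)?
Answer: 96 + 3*√13 ≈ 106.82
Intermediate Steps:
f(Z, K) = √(K² + Z²)
24*j(n) + f(6, 9) = 24*(-2)² + √(9² + 6²) = 24*4 + √(81 + 36) = 96 + √117 = 96 + 3*√13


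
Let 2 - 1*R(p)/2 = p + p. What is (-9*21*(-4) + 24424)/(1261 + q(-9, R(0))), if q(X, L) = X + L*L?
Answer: 6295/317 ≈ 19.858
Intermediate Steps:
R(p) = 4 - 4*p (R(p) = 4 - 2*(p + p) = 4 - 4*p)
q(X, L) = X + L**2
(-9*21*(-4) + 24424)/(1261 + q(-9, R(0))) = (-9*21*(-4) + 24424)/(1261 + (-9 + (4 - 4*0)**2)) = (-189*(-4) + 24424)/(1261 + (-9 + (4 + 0)**2)) = (756 + 24424)/(1261 + (-9 + 4**2)) = 25180/(1261 + (-9 + 16)) = 25180/(1261 + 7) = 25180/1268 = 25180*(1/1268) = 6295/317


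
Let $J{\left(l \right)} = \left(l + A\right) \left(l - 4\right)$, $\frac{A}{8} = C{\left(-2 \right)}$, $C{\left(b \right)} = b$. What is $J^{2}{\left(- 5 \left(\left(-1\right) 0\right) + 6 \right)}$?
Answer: $400$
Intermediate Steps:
$A = -16$ ($A = 8 \left(-2\right) = -16$)
$J{\left(l \right)} = \left(-16 + l\right) \left(-4 + l\right)$ ($J{\left(l \right)} = \left(l - 16\right) \left(l - 4\right) = \left(-16 + l\right) \left(-4 + l\right)$)
$J^{2}{\left(- 5 \left(\left(-1\right) 0\right) + 6 \right)} = \left(64 + \left(- 5 \left(\left(-1\right) 0\right) + 6\right)^{2} - 20 \left(- 5 \left(\left(-1\right) 0\right) + 6\right)\right)^{2} = \left(64 + \left(\left(-5\right) 0 + 6\right)^{2} - 20 \left(\left(-5\right) 0 + 6\right)\right)^{2} = \left(64 + \left(0 + 6\right)^{2} - 20 \left(0 + 6\right)\right)^{2} = \left(64 + 6^{2} - 120\right)^{2} = \left(64 + 36 - 120\right)^{2} = \left(-20\right)^{2} = 400$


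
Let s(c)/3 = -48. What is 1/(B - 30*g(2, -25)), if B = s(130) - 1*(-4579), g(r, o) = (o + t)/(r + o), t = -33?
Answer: 23/100265 ≈ 0.00022939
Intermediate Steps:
g(r, o) = (-33 + o)/(o + r) (g(r, o) = (o - 33)/(r + o) = (-33 + o)/(o + r))
s(c) = -144 (s(c) = 3*(-48) = -144)
B = 4435 (B = -144 - 1*(-4579) = -144 + 4579 = 4435)
1/(B - 30*g(2, -25)) = 1/(4435 - 30*(-33 - 25)/(-25 + 2)) = 1/(4435 - 30*(-58)/(-23)) = 1/(4435 - (-30)*(-58)/23) = 1/(4435 - 30*58/23) = 1/(4435 - 1740/23) = 1/(100265/23) = 23/100265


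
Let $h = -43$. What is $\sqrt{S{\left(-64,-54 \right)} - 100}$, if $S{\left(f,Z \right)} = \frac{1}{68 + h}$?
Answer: $\frac{7 i \sqrt{51}}{5} \approx 9.998 i$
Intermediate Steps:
$S{\left(f,Z \right)} = \frac{1}{25}$ ($S{\left(f,Z \right)} = \frac{1}{68 - 43} = \frac{1}{25}$)
$\sqrt{S{\left(-64,-54 \right)} - 100} = \sqrt{\frac{1}{25} - 100} = \sqrt{- \frac{2499}{25}} = \frac{7 i \sqrt{51}}{5}$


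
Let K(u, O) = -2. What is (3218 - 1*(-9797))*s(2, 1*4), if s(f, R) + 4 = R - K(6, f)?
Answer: 26030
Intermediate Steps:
s(f, R) = -2 + R (s(f, R) = -4 + (R - 1*(-2)) = -4 + (R + 2) = -4 + (2 + R) = -2 + R)
(3218 - 1*(-9797))*s(2, 1*4) = (3218 - 1*(-9797))*(-2 + 1*4) = (3218 + 9797)*(-2 + 4) = 13015*2 = 26030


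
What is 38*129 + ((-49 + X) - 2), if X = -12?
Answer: 4839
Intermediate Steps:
38*129 + ((-49 + X) - 2) = 38*129 + ((-49 - 12) - 2) = 4902 + (-61 - 2) = 4902 - 63 = 4839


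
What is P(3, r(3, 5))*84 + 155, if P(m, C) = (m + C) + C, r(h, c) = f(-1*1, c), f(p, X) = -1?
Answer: 239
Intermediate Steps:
r(h, c) = -1
P(m, C) = m + 2*C (P(m, C) = (C + m) + C = m + 2*C)
P(3, r(3, 5))*84 + 155 = (3 + 2*(-1))*84 + 155 = (3 - 2)*84 + 155 = 1*84 + 155 = 84 + 155 = 239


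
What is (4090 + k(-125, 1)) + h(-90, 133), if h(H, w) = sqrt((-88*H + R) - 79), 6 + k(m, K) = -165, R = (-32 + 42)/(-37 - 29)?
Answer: 3919 + 2*sqrt(2134671)/33 ≈ 4007.5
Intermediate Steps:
R = -5/33 (R = 10/(-66) = 10*(-1/66) = -5/33 ≈ -0.15152)
k(m, K) = -171 (k(m, K) = -6 - 165 = -171)
h(H, w) = sqrt(-2612/33 - 88*H) (h(H, w) = sqrt((-88*H - 5/33) - 79) = sqrt((-5/33 - 88*H) - 79) = sqrt(-2612/33 - 88*H))
(4090 + k(-125, 1)) + h(-90, 133) = (4090 - 171) + 2*sqrt(-21549 - 23958*(-90))/33 = 3919 + 2*sqrt(-21549 + 2156220)/33 = 3919 + 2*sqrt(2134671)/33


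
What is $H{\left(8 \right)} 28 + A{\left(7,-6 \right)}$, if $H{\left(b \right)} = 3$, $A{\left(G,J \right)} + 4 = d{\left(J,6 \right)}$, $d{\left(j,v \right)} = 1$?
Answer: $81$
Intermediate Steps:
$A{\left(G,J \right)} = -3$ ($A{\left(G,J \right)} = -4 + 1 = -3$)
$H{\left(8 \right)} 28 + A{\left(7,-6 \right)} = 3 \cdot 28 - 3 = 84 - 3 = 81$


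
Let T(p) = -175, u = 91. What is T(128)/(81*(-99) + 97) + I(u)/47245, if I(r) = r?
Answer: 8988777/374274890 ≈ 0.024016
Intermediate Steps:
T(128)/(81*(-99) + 97) + I(u)/47245 = -175/(81*(-99) + 97) + 91/47245 = -175/(-8019 + 97) + 91*(1/47245) = -175/(-7922) + 91/47245 = -175*(-1/7922) + 91/47245 = 175/7922 + 91/47245 = 8988777/374274890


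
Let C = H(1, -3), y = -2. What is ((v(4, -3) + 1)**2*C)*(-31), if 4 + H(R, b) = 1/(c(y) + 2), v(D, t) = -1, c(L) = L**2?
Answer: 0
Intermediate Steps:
H(R, b) = -23/6 (H(R, b) = -4 + 1/((-2)**2 + 2) = -4 + 1/(4 + 2) = -4 + 1/6 = -23/6)
C = -23/6 ≈ -3.8333
((v(4, -3) + 1)**2*C)*(-31) = ((-1 + 1)**2*(-23/6))*(-31) = (0**2*(-23/6))*(-31) = (0*(-23/6))*(-31) = 0*(-31) = 0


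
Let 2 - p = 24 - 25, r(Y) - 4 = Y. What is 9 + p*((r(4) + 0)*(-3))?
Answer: -63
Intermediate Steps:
r(Y) = 4 + Y
p = 3 (p = 2 - (24 - 25) = 2 - 1*(-1) = 2 + 1 = 3)
9 + p*((r(4) + 0)*(-3)) = 9 + 3*(((4 + 4) + 0)*(-3)) = 9 + 3*((8 + 0)*(-3)) = 9 + 3*(8*(-3)) = 9 + 3*(-24) = 9 - 72 = -63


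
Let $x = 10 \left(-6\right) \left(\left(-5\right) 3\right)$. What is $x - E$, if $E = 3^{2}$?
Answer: $891$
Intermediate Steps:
$E = 9$
$x = 900$ ($x = \left(-60\right) \left(-15\right) = 900$)
$x - E = 900 - 9 = 891$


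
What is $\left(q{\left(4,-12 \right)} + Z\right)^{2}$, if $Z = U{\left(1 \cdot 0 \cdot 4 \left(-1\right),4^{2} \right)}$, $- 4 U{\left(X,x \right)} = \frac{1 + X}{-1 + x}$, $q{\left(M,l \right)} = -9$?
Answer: $\frac{292681}{3600} \approx 81.3$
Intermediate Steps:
$U{\left(X,x \right)} = - \frac{1 + X}{4 \left(-1 + x\right)}$ ($U{\left(X,x \right)} = - \frac{\left(1 + X\right) \frac{1}{-1 + x}}{4} = - \frac{\frac{1}{-1 + x} \left(1 + X\right)}{4} = - \frac{1 + X}{4 \left(-1 + x\right)}$)
$Z = - \frac{1}{60}$ ($Z = \frac{-1 - 1 \cdot 0 \cdot 4 \left(-1\right)}{4 \left(-1 + 4^{2}\right)} = \frac{-1 - 0 \left(-4\right)}{4 \left(-1 + 16\right)} = \frac{-1 - 0}{4 \cdot 15} = \frac{1}{4} \cdot \frac{1}{15} \left(-1 + 0\right) = \frac{1}{4} \cdot \frac{1}{15} \left(-1\right) = - \frac{1}{60} \approx -0.016667$)
$\left(q{\left(4,-12 \right)} + Z\right)^{2} = \left(-9 - \frac{1}{60}\right)^{2} = \left(- \frac{541}{60}\right)^{2} = \frac{292681}{3600}$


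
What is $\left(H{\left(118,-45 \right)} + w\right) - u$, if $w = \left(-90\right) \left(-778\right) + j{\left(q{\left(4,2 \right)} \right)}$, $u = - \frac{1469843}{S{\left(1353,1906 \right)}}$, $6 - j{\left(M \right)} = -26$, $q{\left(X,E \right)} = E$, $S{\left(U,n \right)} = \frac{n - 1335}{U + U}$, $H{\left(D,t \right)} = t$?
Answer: $\frac{4017369155}{571} \approx 7.0357 \cdot 10^{6}$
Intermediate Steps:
$S{\left(U,n \right)} = \frac{-1335 + n}{2 U}$
$j{\left(M \right)} = 32$ ($j{\left(M \right)} = 6 - -26 = 6 + 26 = 32$)
$u = - \frac{3977395158}{571}$ ($u = - \frac{1469843}{\frac{1}{2} \cdot \frac{1}{1353} \left(-1335 + 1906\right)} = - \frac{1469843}{\frac{1}{2} \cdot \frac{1}{1353} \cdot 571} = - \frac{1469843}{\frac{571}{2706}} = \left(-1469843\right) \frac{2706}{571} = - \frac{3977395158}{571} \approx -6.9657 \cdot 10^{6}$)
$w = 70052$ ($w = \left(-90\right) \left(-778\right) + 32 = 70020 + 32 = 70052$)
$\left(H{\left(118,-45 \right)} + w\right) - u = \left(-45 + 70052\right) - - \frac{3977395158}{571} = 70007 + \frac{3977395158}{571} = \frac{4017369155}{571}$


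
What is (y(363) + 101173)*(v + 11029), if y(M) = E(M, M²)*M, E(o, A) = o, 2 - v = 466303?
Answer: -106051970224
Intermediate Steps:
v = -466301 (v = 2 - 1*466303 = 2 - 466303 = -466301)
y(M) = M² (y(M) = M*M = M²)
(y(363) + 101173)*(v + 11029) = (363² + 101173)*(-466301 + 11029) = (131769 + 101173)*(-455272) = 232942*(-455272) = -106051970224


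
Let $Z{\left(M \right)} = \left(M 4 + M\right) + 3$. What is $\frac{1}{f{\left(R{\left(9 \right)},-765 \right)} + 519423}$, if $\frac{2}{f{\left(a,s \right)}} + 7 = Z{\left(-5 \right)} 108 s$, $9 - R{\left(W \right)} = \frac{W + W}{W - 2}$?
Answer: $\frac{1817633}{944120385761} \approx 1.9252 \cdot 10^{-6}$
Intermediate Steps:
$R{\left(W \right)} = 9 - \frac{2 W}{-2 + W}$ ($R{\left(W \right)} = 9 - \frac{W + W}{W - 2} = 9 - \frac{2 W}{-2 + W}$)
$Z{\left(M \right)} = 3 + 5 M$ ($Z{\left(M \right)} = \left(4 M + M\right) + 3 = 5 M + 3 = 3 + 5 M$)
$f{\left(a,s \right)} = \frac{2}{-7 - 2376 s}$ ($f{\left(a,s \right)} = \frac{2}{-7 + \left(3 + 5 \left(-5\right)\right) 108 s} = \frac{2}{-7 + \left(3 - 25\right) 108 s} = \frac{2}{-7 - 22 \cdot 108 s} = \frac{2}{-7 - 2376 s}$)
$\frac{1}{f{\left(R{\left(9 \right)},-765 \right)} + 519423} = \frac{1}{- \frac{2}{7 + 2376 \left(-765\right)} + 519423} = \frac{1}{- \frac{2}{7 - 1817640} + 519423} = \frac{1}{- \frac{2}{-1817633} + 519423} = \frac{1}{\left(-2\right) \left(- \frac{1}{1817633}\right) + 519423} = \frac{1}{\frac{2}{1817633} + 519423} = \frac{1}{\frac{944120385761}{1817633}} = \frac{1817633}{944120385761}$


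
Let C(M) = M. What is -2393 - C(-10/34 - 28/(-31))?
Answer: -1261432/527 ≈ -2393.6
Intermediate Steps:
-2393 - C(-10/34 - 28/(-31)) = -2393 - (-10/34 - 28/(-31)) = -2393 - (-10*1/34 - 28*(-1/31)) = -2393 - (-5/17 + 28/31) = -2393 - 1*321/527 = -2393 - 321/527 = -1261432/527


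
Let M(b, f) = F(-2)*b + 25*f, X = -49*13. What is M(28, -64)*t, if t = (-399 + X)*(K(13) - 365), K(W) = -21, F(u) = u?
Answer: -662227776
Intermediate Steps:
X = -637
M(b, f) = -2*b + 25*f
t = 399896 (t = (-399 - 637)*(-21 - 365) = -1036*(-386) = 399896)
M(28, -64)*t = (-2*28 + 25*(-64))*399896 = (-56 - 1600)*399896 = -1656*399896 = -662227776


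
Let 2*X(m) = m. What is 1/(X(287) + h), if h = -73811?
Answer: -2/147335 ≈ -1.3575e-5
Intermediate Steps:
X(m) = m/2
1/(X(287) + h) = 1/((½)*287 - 73811) = 1/(287/2 - 73811) = 1/(-147335/2) = -2/147335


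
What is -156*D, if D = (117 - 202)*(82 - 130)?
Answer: -636480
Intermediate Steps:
D = 4080 (D = -85*(-48) = 4080)
-156*D = -156*4080 = -636480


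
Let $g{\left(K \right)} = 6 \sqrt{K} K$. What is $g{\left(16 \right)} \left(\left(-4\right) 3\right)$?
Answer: $-4608$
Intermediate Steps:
$g{\left(K \right)} = 6 K^{\frac{3}{2}}$
$g{\left(16 \right)} \left(\left(-4\right) 3\right) = 6 \cdot 16^{\frac{3}{2}} \left(\left(-4\right) 3\right) = 6 \cdot 64 \left(-12\right) = 384 \left(-12\right) = -4608$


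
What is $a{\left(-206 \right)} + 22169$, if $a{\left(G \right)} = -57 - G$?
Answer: $22318$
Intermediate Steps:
$a{\left(-206 \right)} + 22169 = \left(-57 - -206\right) + 22169 = \left(-57 + 206\right) + 22169 = 149 + 22169 = 22318$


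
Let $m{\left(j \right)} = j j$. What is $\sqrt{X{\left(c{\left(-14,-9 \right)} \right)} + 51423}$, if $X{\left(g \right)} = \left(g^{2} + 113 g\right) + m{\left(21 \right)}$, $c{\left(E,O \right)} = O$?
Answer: $4 \sqrt{3183} \approx 225.67$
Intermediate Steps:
$m{\left(j \right)} = j^{2}$
$X{\left(g \right)} = 441 + g^{2} + 113 g$ ($X{\left(g \right)} = \left(g^{2} + 113 g\right) + 21^{2} = \left(g^{2} + 113 g\right) + 441 = 441 + g^{2} + 113 g$)
$\sqrt{X{\left(c{\left(-14,-9 \right)} \right)} + 51423} = \sqrt{\left(441 + \left(-9\right)^{2} + 113 \left(-9\right)\right) + 51423} = \sqrt{\left(441 + 81 - 1017\right) + 51423} = \sqrt{-495 + 51423} = \sqrt{50928} = 4 \sqrt{3183}$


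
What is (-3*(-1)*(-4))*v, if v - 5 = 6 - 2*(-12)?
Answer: -420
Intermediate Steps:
v = 35 (v = 5 + (6 - 2*(-12)) = 5 + (6 + 24) = 5 + 30 = 35)
(-3*(-1)*(-4))*v = (-3*(-1)*(-4))*35 = (3*(-4))*35 = -12*35 = -420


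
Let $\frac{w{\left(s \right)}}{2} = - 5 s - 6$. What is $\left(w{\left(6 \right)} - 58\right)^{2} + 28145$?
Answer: $45045$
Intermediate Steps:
$w{\left(s \right)} = -12 - 10 s$ ($w{\left(s \right)} = 2 \left(- 5 s - 6\right) = 2 \left(-6 - 5 s\right) = -12 - 10 s$)
$\left(w{\left(6 \right)} - 58\right)^{2} + 28145 = \left(\left(-12 - 60\right) - 58\right)^{2} + 28145 = \left(-72 - 58\right)^{2} + 28145 = \left(-130\right)^{2} + 28145 = 16900 + 28145 = 45045$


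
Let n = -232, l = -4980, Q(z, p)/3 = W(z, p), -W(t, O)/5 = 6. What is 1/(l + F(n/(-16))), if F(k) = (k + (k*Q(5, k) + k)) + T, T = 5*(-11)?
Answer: -1/6311 ≈ -0.00015845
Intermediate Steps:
W(t, O) = -30 (W(t, O) = -5*6 = -30)
Q(z, p) = -90 (Q(z, p) = 3*(-30) = -90)
T = -55
F(k) = -55 - 88*k (F(k) = (k + (k*(-90) + k)) - 55 = (k + (-90*k + k)) - 55 = (k - 89*k) - 55 = -88*k - 55 = -55 - 88*k)
1/(l + F(n/(-16))) = 1/(-4980 + (-55 - (-20416)/(-16))) = 1/(-4980 + (-55 - (-20416)*(-1)/16)) = 1/(-4980 + (-55 - 88*29/2)) = 1/(-4980 + (-55 - 1276)) = 1/(-4980 - 1331) = 1/(-6311) = -1/6311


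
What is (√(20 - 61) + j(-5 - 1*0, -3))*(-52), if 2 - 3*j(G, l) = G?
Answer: -364/3 - 52*I*√41 ≈ -121.33 - 332.96*I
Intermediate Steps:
j(G, l) = ⅔ - G/3
(√(20 - 61) + j(-5 - 1*0, -3))*(-52) = (√(20 - 61) + (⅔ - (-5 - 1*0)/3))*(-52) = (√(-41) + (⅔ - (-5 + 0)/3))*(-52) = (I*√41 + (⅔ - ⅓*(-5)))*(-52) = (I*√41 + (⅔ + 5/3))*(-52) = (I*√41 + 7/3)*(-52) = (7/3 + I*√41)*(-52) = -364/3 - 52*I*√41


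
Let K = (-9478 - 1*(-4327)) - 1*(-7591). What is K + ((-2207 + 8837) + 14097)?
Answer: 23167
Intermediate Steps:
K = 2440 (K = (-9478 + 4327) + 7591 = -5151 + 7591 = 2440)
K + ((-2207 + 8837) + 14097) = 2440 + ((-2207 + 8837) + 14097) = 2440 + (6630 + 14097) = 2440 + 20727 = 23167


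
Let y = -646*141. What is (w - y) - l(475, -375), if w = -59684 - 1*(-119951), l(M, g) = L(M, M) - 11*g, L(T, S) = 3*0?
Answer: 147228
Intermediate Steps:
L(T, S) = 0
y = -91086
l(M, g) = -11*g (l(M, g) = 0 - 11*g = -11*g)
w = 60267 (w = -59684 + 119951 = 60267)
(w - y) - l(475, -375) = (60267 - 1*(-91086)) - (-11)*(-375) = (60267 + 91086) - 1*4125 = 151353 - 4125 = 147228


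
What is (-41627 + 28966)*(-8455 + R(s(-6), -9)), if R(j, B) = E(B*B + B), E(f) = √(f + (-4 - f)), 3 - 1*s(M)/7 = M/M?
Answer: 107048755 - 25322*I ≈ 1.0705e+8 - 25322.0*I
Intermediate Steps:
s(M) = 14 (s(M) = 21 - 7*M/M = 21 - 7*1 = 21 - 7 = 14)
E(f) = 2*I (E(f) = √(-4) = 2*I)
R(j, B) = 2*I
(-41627 + 28966)*(-8455 + R(s(-6), -9)) = (-41627 + 28966)*(-8455 + 2*I) = -12661*(-8455 + 2*I) = 107048755 - 25322*I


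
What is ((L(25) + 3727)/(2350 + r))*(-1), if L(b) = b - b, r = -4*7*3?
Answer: -3727/2266 ≈ -1.6447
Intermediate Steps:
r = -84 (r = -28*3 = -84)
L(b) = 0
((L(25) + 3727)/(2350 + r))*(-1) = ((0 + 3727)/(2350 - 84))*(-1) = (3727/2266)*(-1) = -3727/2266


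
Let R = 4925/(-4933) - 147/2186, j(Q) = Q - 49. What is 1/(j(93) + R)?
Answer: 10783538/462984471 ≈ 0.023291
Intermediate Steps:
j(Q) = -49 + Q
R = -11491201/10783538 (R = 4925*(-1/4933) - 147*1/2186 = -4925/4933 - 147/2186 = -11491201/10783538 ≈ -1.0656)
1/(j(93) + R) = 1/((-49 + 93) - 11491201/10783538) = 1/(44 - 11491201/10783538) = 1/(462984471/10783538) = 10783538/462984471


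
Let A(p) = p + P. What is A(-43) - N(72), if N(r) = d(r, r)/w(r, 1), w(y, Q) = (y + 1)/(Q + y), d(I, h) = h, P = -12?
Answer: -127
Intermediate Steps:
w(y, Q) = (1 + y)/(Q + y)
N(r) = r (N(r) = r/(((1 + r)/(1 + r))) = r/1 = r*1 = r)
A(p) = -12 + p (A(p) = p - 12 = -12 + p)
A(-43) - N(72) = (-12 - 43) - 1*72 = -55 - 72 = -127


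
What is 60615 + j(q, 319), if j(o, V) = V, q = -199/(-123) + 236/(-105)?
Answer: 60934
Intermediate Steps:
q = -2711/4305 (q = -199*(-1/123) + 236*(-1/105) = 199/123 - 236/105 = -2711/4305 ≈ -0.62973)
60615 + j(q, 319) = 60615 + 319 = 60934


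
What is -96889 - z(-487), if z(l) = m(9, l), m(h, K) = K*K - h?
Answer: -334049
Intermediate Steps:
m(h, K) = K² - h
z(l) = -9 + l² (z(l) = l² - 1*9 = l² - 9 = -9 + l²)
-96889 - z(-487) = -96889 - (-9 + (-487)²) = -96889 - (-9 + 237169) = -96889 - 1*237160 = -96889 - 237160 = -334049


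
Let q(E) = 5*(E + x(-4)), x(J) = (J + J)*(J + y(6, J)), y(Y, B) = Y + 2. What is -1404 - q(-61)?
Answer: -939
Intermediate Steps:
y(Y, B) = 2 + Y
x(J) = 2*J*(8 + J) (x(J) = (J + J)*(J + (2 + 6)) = (2*J)*(J + 8) = (2*J)*(8 + J) = 2*J*(8 + J))
q(E) = -160 + 5*E (q(E) = 5*(E + 2*(-4)*(8 - 4)) = 5*(E + 2*(-4)*4) = 5*(E - 32) = 5*(-32 + E) = -160 + 5*E)
-1404 - q(-61) = -1404 - (-160 + 5*(-61)) = -1404 - (-160 - 305) = -1404 - 1*(-465) = -1404 + 465 = -939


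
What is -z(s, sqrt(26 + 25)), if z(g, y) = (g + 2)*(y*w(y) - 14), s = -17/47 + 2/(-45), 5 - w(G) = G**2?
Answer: 47194/2115 + 155066*sqrt(51)/2115 ≈ 545.90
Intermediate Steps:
w(G) = 5 - G**2
s = -859/2115 (s = -17*1/47 + 2*(-1/45) = -17/47 - 2/45 = -859/2115 ≈ -0.40615)
z(g, y) = (-14 + y*(5 - y**2))*(2 + g) (z(g, y) = (g + 2)*(y*(5 - y**2) - 14) = (2 + g)*(-14 + y*(5 - y**2)) = (-14 + y*(5 - y**2))*(2 + g))
-z(s, sqrt(26 + 25)) = -(-28 - 14*(-859/2115) - 2*sqrt(26 + 25)*(-5 + (sqrt(26 + 25))**2) - 1*(-859/2115)*sqrt(26 + 25)*(-5 + (sqrt(26 + 25))**2)) = -(-28 + 12026/2115 - 2*sqrt(51)*(-5 + (sqrt(51))**2) - 1*(-859/2115)*sqrt(51)*(-5 + (sqrt(51))**2)) = -(-28 + 12026/2115 - 2*sqrt(51)*(-5 + 51) - 1*(-859/2115)*sqrt(51)*(-5 + 51)) = -(-28 + 12026/2115 - 2*sqrt(51)*46 - 1*(-859/2115)*sqrt(51)*46) = -(-28 + 12026/2115 - 92*sqrt(51) + 39514*sqrt(51)/2115) = -(-47194/2115 - 155066*sqrt(51)/2115) = 47194/2115 + 155066*sqrt(51)/2115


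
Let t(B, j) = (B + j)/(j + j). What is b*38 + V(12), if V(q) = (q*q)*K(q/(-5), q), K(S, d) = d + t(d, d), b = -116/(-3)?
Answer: 10024/3 ≈ 3341.3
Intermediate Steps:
t(B, j) = (B + j)/(2*j) (t(B, j) = (B + j)/((2*j)) = (B + j)*(1/(2*j)) = (B + j)/(2*j))
b = 116/3 (b = -116*(-⅓) = 116/3 ≈ 38.667)
K(S, d) = 1 + d (K(S, d) = d + (d + d)/(2*d) = d + (2*d)/(2*d) = d + 1 = 1 + d)
V(q) = q²*(1 + q) (V(q) = (q*q)*(1 + q) = q²*(1 + q))
b*38 + V(12) = (116/3)*38 + 12²*(1 + 12) = 4408/3 + 144*13 = 4408/3 + 1872 = 10024/3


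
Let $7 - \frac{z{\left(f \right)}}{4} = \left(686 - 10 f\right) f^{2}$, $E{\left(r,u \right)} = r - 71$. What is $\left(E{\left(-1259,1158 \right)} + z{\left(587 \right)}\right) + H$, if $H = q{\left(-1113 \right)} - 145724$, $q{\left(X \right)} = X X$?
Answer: $7146074527$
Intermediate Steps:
$q{\left(X \right)} = X^{2}$
$E{\left(r,u \right)} = -71 + r$ ($E{\left(r,u \right)} = r - 71 = -71 + r$)
$H = 1093045$ ($H = \left(-1113\right)^{2} - 145724 = 1238769 - 145724 = 1093045$)
$z{\left(f \right)} = 28 - 4 f^{2} \left(686 - 10 f\right)$ ($z{\left(f \right)} = 28 - 4 \left(686 - 10 f\right) f^{2} = 28 - 4 f^{2} \left(686 - 10 f\right)$)
$\left(E{\left(-1259,1158 \right)} + z{\left(587 \right)}\right) + H = \left(\left(-71 - 1259\right) + \left(28 - 2744 \cdot 587^{2} + 40 \cdot 587^{3}\right)\right) + 1093045 = \left(-1330 + \left(28 - 945497336 + 40 \cdot 202262003\right)\right) + 1093045 = \left(-1330 + \left(28 - 945497336 + 8090480120\right)\right) + 1093045 = \left(-1330 + 7144982812\right) + 1093045 = 7144981482 + 1093045 = 7146074527$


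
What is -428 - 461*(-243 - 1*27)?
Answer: 124042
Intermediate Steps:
-428 - 461*(-243 - 1*27) = -428 - 461*(-243 - 27) = -428 - 461*(-270) = -428 + 124470 = 124042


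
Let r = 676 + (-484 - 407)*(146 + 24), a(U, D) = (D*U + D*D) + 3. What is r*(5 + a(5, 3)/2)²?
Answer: -103218493/2 ≈ -5.1609e+7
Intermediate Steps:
a(U, D) = 3 + D² + D*U (a(U, D) = (D*U + D²) + 3 = (D² + D*U) + 3 = 3 + D² + D*U)
r = -150794 (r = 676 - 891*170 = 676 - 151470 = -150794)
r*(5 + a(5, 3)/2)² = -150794*(5 + (3 + 3² + 3*5)/2)² = -150794*(5 + (3 + 9 + 15)*(½))² = -150794*(5 + 27*(½))² = -150794*(5 + 27/2)² = -150794*(37/2)² = -150794*1369/4 = -103218493/2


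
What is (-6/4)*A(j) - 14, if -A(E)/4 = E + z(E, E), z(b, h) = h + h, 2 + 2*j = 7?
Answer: 31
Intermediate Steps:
j = 5/2 (j = -1 + (½)*7 = -1 + 7/2 = 5/2 ≈ 2.5000)
z(b, h) = 2*h
A(E) = -12*E (A(E) = -4*(E + 2*E) = -12*E)
(-6/4)*A(j) - 14 = (-6/4)*(-12*5/2) - 14 = ((¼)*(-6))*(-30) - 14 = -3/2*(-30) - 14 = 45 - 14 = 31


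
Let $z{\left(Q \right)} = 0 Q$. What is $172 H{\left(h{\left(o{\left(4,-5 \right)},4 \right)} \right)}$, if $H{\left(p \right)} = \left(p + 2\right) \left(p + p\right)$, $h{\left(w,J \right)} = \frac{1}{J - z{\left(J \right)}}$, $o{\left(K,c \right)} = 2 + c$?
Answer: $\frac{387}{2} \approx 193.5$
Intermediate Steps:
$z{\left(Q \right)} = 0$
$h{\left(w,J \right)} = \frac{1}{J}$ ($h{\left(w,J \right)} = \frac{1}{J - 0} = \frac{1}{J + 0} = \frac{1}{J}$)
$H{\left(p \right)} = 2 p \left(2 + p\right)$ ($H{\left(p \right)} = \left(2 + p\right) 2 p = 2 p \left(2 + p\right)$)
$172 H{\left(h{\left(o{\left(4,-5 \right)},4 \right)} \right)} = 172 \frac{2 \left(2 + \frac{1}{4}\right)}{4} = 172 \cdot 2 \cdot \frac{1}{4} \left(2 + \frac{1}{4}\right) = 172 \cdot 2 \cdot \frac{1}{4} \cdot \frac{9}{4} = 172 \cdot \frac{9}{8} = \frac{387}{2}$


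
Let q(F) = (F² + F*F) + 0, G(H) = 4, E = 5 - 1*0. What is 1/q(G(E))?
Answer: 1/32 ≈ 0.031250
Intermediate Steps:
E = 5 (E = 5 + 0 = 5)
q(F) = 2*F² (q(F) = (F² + F²) + 0 = 2*F² + 0 = 2*F²)
1/q(G(E)) = 1/(2*4²) = 1/(2*16) = 1/32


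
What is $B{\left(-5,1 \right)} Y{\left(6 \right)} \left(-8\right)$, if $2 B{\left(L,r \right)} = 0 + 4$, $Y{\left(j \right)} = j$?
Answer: $-96$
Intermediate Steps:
$B{\left(L,r \right)} = 2$ ($B{\left(L,r \right)} = \frac{0 + 4}{2} = \frac{1}{2} \cdot 4 = 2$)
$B{\left(-5,1 \right)} Y{\left(6 \right)} \left(-8\right) = 2 \cdot 6 \left(-8\right) = 12 \left(-8\right) = -96$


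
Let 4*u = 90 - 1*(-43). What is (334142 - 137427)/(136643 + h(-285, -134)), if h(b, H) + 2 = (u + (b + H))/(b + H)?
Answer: 329694340/229011859 ≈ 1.4396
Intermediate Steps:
u = 133/4 (u = (90 - 1*(-43))/4 = (90 + 43)/4 = (1/4)*133 = 133/4 ≈ 33.250)
h(b, H) = -2 + (133/4 + H + b)/(H + b) (h(b, H) = -2 + (133/4 + (b + H))/(b + H) = -2 + (133/4 + (H + b))/(H + b) = -2 + (133/4 + H + b)/(H + b))
(334142 - 137427)/(136643 + h(-285, -134)) = (334142 - 137427)/(136643 + (133/4 - 1*(-134) - 1*(-285))/(-134 - 285)) = 196715/(136643 + (133/4 + 134 + 285)/(-419)) = 196715/(136643 - 1/419*1809/4) = 196715/(136643 - 1809/1676) = 196715/(229011859/1676) = 196715*(1676/229011859) = 329694340/229011859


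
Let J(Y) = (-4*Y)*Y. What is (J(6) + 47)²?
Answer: 9409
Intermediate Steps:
J(Y) = -4*Y²
(J(6) + 47)² = (-4*6² + 47)² = (-4*36 + 47)² = (-144 + 47)² = (-97)² = 9409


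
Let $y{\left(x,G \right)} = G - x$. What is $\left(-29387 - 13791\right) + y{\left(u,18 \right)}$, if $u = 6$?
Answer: $-43166$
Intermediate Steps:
$\left(-29387 - 13791\right) + y{\left(u,18 \right)} = \left(-29387 - 13791\right) + \left(18 - 6\right) = -43178 + \left(18 - 6\right) = -43178 + 12 = -43166$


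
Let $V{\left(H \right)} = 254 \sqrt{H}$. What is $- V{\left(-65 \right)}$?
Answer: $- 254 i \sqrt{65} \approx - 2047.8 i$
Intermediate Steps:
$- V{\left(-65 \right)} = - 254 \sqrt{-65} = - 254 i \sqrt{65}$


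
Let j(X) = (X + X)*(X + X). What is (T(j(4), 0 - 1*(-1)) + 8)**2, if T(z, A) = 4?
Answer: 144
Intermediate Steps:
j(X) = 4*X**2 (j(X) = (2*X)*(2*X) = 4*X**2)
(T(j(4), 0 - 1*(-1)) + 8)**2 = (4 + 8)**2 = 12**2 = 144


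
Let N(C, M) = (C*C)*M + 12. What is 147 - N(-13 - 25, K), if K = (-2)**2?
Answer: -5641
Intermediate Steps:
K = 4
N(C, M) = 12 + M*C**2 (N(C, M) = C**2*M + 12 = M*C**2 + 12 = 12 + M*C**2)
147 - N(-13 - 25, K) = 147 - (12 + 4*(-13 - 25)**2) = 147 - (12 + 4*(-38)**2) = 147 - (12 + 4*1444) = 147 - (12 + 5776) = 147 - 1*5788 = 147 - 5788 = -5641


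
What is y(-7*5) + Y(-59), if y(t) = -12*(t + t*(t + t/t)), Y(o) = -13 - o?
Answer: -13814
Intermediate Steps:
y(t) = -12*t - 12*t*(1 + t) (y(t) = -12*(t + t*(t + 1)) = -12*(t + t*(1 + t)) = -12*t - 12*t*(1 + t))
y(-7*5) + Y(-59) = -12*(-7*5)*(2 - 7*5) + (-13 - 1*(-59)) = -12*(-35)*(2 - 35) + (-13 + 59) = -12*(-35)*(-33) + 46 = -13860 + 46 = -13814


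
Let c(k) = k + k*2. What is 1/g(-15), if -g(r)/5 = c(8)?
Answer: -1/120 ≈ -0.0083333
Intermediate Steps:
c(k) = 3*k (c(k) = k + 2*k = 3*k)
g(r) = -120 (g(r) = -15*8 = -5*24 = -120)
1/g(-15) = 1/(-120) = -1/120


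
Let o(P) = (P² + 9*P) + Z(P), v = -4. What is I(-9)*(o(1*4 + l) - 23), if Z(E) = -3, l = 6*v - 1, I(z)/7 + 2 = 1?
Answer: -1582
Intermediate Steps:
I(z) = -7 (I(z) = -14 + 7*1 = -14 + 7 = -7)
l = -25 (l = 6*(-4) - 1 = -24 - 1 = -25)
o(P) = -3 + P² + 9*P (o(P) = (P² + 9*P) - 3 = -3 + P² + 9*P)
I(-9)*(o(1*4 + l) - 23) = -7*((-3 + (1*4 - 25)² + 9*(1*4 - 25)) - 23) = -7*((-3 + (4 - 25)² + 9*(4 - 25)) - 23) = -7*((-3 + (-21)² + 9*(-21)) - 23) = -7*((-3 + 441 - 189) - 23) = -7*(249 - 23) = -7*226 = -1582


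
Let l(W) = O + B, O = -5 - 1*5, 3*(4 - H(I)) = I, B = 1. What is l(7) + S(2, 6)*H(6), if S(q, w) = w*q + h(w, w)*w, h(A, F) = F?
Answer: 87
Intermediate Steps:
H(I) = 4 - I/3
O = -10 (O = -5 - 5 = -10)
l(W) = -9 (l(W) = -10 + 1 = -9)
S(q, w) = w**2 + q*w (S(q, w) = w*q + w*w = q*w + w**2 = w**2 + q*w)
l(7) + S(2, 6)*H(6) = -9 + (6*(2 + 6))*(4 - 1/3*6) = -9 + (6*8)*(4 - 2) = -9 + 48*2 = -9 + 96 = 87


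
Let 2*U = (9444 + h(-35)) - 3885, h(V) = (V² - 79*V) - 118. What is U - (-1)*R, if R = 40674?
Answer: 90779/2 ≈ 45390.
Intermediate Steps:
h(V) = -118 + V² - 79*V
U = 9431/2 (U = ((9444 + (-118 + (-35)² - 79*(-35))) - 3885)/2 = ((9444 + (-118 + 1225 + 2765)) - 3885)/2 = ((9444 + 3872) - 3885)/2 = (13316 - 3885)/2 = (½)*9431 = 9431/2 ≈ 4715.5)
U - (-1)*R = 9431/2 - (-1)*40674 = 9431/2 - 1*(-40674) = 9431/2 + 40674 = 90779/2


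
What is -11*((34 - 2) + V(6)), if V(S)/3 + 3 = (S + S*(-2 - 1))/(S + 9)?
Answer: -1133/5 ≈ -226.60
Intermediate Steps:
V(S) = -9 - 6*S/(9 + S) (V(S) = -9 + 3*((S + S*(-2 - 1))/(S + 9)) = -9 + 3*((S + S*(-3))/(9 + S)) = -9 + 3*((S - 3*S)/(9 + S)) = -9 + 3*((-2*S)/(9 + S)) = -9 + 3*(-2*S/(9 + S)) = -9 - 6*S/(9 + S))
-11*((34 - 2) + V(6)) = -11*((34 - 2) + 3*(-27 - 5*6)/(9 + 6)) = -11*(32 + 3*(-27 - 30)/15) = -11*(32 + 3*(1/15)*(-57)) = -11*(32 - 57/5) = -11*103/5 = -1133/5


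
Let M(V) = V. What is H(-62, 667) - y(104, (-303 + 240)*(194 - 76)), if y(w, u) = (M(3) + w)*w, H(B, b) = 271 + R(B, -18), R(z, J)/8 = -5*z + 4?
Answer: -8345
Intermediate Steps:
R(z, J) = 32 - 40*z (R(z, J) = 8*(-5*z + 4) = 8*(4 - 5*z) = 32 - 40*z)
H(B, b) = 303 - 40*B (H(B, b) = 271 + (32 - 40*B) = 303 - 40*B)
y(w, u) = w*(3 + w) (y(w, u) = (3 + w)*w = w*(3 + w))
H(-62, 667) - y(104, (-303 + 240)*(194 - 76)) = (303 - 40*(-62)) - 104*(3 + 104) = (303 + 2480) - 104*107 = 2783 - 1*11128 = 2783 - 11128 = -8345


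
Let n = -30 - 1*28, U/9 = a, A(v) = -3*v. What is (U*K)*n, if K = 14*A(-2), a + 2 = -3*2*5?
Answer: 1403136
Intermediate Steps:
a = -32 (a = -2 - 3*2*5 = -2 - 6*5 = -2 - 30 = -32)
U = -288 (U = 9*(-32) = -288)
K = 84 (K = 14*(-3*(-2)) = 14*6 = 84)
n = -58 (n = -30 - 28 = -58)
(U*K)*n = -288*84*(-58) = -24192*(-58) = 1403136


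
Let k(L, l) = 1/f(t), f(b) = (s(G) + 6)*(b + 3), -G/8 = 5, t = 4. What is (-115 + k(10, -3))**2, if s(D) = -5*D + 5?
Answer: 28850381316/2181529 ≈ 13225.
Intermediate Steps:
G = -40 (G = -8*5 = -40)
s(D) = 5 - 5*D
f(b) = 633 + 211*b (f(b) = ((5 - 5*(-40)) + 6)*(b + 3) = ((5 + 200) + 6)*(3 + b) = (205 + 6)*(3 + b) = 211*(3 + b) = 633 + 211*b)
k(L, l) = 1/1477 (k(L, l) = 1/(633 + 211*4) = 1/(633 + 844) = 1/1477)
(-115 + k(10, -3))**2 = (-115 + 1/1477)**2 = (-169854/1477)**2 = 28850381316/2181529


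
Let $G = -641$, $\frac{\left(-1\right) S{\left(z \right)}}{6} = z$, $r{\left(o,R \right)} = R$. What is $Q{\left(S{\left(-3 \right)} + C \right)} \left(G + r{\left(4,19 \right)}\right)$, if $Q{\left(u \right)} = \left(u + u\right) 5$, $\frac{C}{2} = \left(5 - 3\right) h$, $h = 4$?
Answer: $-211480$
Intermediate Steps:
$C = 16$ ($C = 2 \left(5 - 3\right) 4 = 2 \cdot 2 \cdot 4 = 2 \cdot 8 = 16$)
$S{\left(z \right)} = - 6 z$
$Q{\left(u \right)} = 10 u$ ($Q{\left(u \right)} = 2 u 5 = 10 u$)
$Q{\left(S{\left(-3 \right)} + C \right)} \left(G + r{\left(4,19 \right)}\right) = 10 \left(\left(-6\right) \left(-3\right) + 16\right) \left(-641 + 19\right) = 10 \left(18 + 16\right) \left(-622\right) = 10 \cdot 34 \left(-622\right) = 340 \left(-622\right) = -211480$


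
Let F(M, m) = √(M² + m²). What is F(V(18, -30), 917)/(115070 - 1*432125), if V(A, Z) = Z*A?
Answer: -√1132489/317055 ≈ -0.0033565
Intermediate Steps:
V(A, Z) = A*Z
F(V(18, -30), 917)/(115070 - 1*432125) = √((18*(-30))² + 917²)/(115070 - 1*432125) = √((-540)² + 840889)/(115070 - 432125) = √(291600 + 840889)/(-317055) = √1132489*(-1/317055) = -√1132489/317055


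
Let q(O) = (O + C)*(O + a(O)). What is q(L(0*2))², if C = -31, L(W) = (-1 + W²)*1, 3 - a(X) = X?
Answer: 9216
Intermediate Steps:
a(X) = 3 - X
L(W) = -1 + W²
q(O) = -93 + 3*O (q(O) = (O - 31)*(O + (3 - O)) = (-31 + O)*3 = -93 + 3*O)
q(L(0*2))² = (-93 + 3*(-1 + (0*2)²))² = (-93 + 3*(-1 + 0²))² = (-93 + 3*(-1 + 0))² = (-93 + 3*(-1))² = (-93 - 3)² = (-96)² = 9216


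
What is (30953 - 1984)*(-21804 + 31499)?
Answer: 280854455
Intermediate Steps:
(30953 - 1984)*(-21804 + 31499) = 28969*9695 = 280854455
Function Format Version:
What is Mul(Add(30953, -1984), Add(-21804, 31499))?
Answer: 280854455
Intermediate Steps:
Mul(Add(30953, -1984), Add(-21804, 31499)) = Mul(28969, 9695) = 280854455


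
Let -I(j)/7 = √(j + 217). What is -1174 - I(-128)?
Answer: -1174 + 7*√89 ≈ -1108.0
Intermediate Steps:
I(j) = -7*√(217 + j) (I(j) = -7*√(j + 217) = -7*√(217 + j))
-1174 - I(-128) = -1174 - (-7)*√(217 - 128) = -1174 - (-7)*√89 = -1174 + 7*√89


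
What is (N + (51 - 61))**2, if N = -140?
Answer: 22500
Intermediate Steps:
(N + (51 - 61))**2 = (-140 + (51 - 61))**2 = (-140 - 10)**2 = (-150)**2 = 22500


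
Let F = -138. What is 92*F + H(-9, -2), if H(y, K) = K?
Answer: -12698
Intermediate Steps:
92*F + H(-9, -2) = 92*(-138) - 2 = -12696 - 2 = -12698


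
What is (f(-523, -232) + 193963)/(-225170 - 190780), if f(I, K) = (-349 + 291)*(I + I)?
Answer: -84877/138650 ≈ -0.61217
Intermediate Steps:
f(I, K) = -116*I
(f(-523, -232) + 193963)/(-225170 - 190780) = (-116*(-523) + 193963)/(-225170 - 190780) = (60668 + 193963)/(-415950) = 254631*(-1/415950) = -84877/138650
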